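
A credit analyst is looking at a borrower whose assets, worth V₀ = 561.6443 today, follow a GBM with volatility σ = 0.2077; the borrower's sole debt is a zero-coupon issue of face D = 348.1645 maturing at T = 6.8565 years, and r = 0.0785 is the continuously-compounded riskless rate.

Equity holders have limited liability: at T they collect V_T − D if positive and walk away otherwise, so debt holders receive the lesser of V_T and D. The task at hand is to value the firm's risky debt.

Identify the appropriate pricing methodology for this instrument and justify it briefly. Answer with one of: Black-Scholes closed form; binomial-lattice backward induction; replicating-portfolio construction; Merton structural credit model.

Key observation: assets follow a GBM and default happens iff V_T < 348.1645; valuing claims on that split (equity as a call, risky debt as the residual) is the structural model's definition.

framework: Merton structural credit model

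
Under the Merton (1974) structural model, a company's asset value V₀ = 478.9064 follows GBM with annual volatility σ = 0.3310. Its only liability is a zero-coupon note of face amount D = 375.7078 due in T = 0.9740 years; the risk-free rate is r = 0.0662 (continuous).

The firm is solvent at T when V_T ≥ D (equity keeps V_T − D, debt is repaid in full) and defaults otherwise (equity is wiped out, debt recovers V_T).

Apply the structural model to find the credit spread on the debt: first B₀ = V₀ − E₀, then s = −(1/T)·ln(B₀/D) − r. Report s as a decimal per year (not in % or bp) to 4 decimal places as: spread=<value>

spread=0.0368

Equity is a call on the firm's assets struck at D = 375.7078:
d₁ = [ln(V₀/D) + (r + σ²/2)T] / (σ√T)
   = [ln(478.9064/375.7078) + (0.0662 + 0.5·0.3310²)·0.9740] / (0.3310·√0.9740)
   = [0.242693 + 0.117835] / 0.326669 = 1.103652
d₂ = d₁ − σ√T = 1.103652 − 0.326669 = 0.776983
N(d₁) = 0.865128,  N(d₂) = 0.781416,  e^(−rT) = 0.937556
E₀ = V₀·N(d₁) − D·e^(−rT)·N(d₂)
   = 478.9064·0.865128 − 375.7078·0.937556·0.781416 = 139.063893
B₀ = V₀ − E₀ = 478.9064 − 139.063893 = 339.842507
spread = −(1/T)·ln(B₀/D) − r = −(1/0.9740)·ln(339.842507/375.7078) − 0.0662 = 0.03680762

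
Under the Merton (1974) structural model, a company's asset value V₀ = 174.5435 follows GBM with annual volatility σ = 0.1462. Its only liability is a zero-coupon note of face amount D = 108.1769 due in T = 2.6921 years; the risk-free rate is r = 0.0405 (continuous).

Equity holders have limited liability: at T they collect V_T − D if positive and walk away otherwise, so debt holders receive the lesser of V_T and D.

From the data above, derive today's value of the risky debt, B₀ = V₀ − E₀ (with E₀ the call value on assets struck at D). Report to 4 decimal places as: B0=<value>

With assets at 174.5435 and a single debt payment of 108.1769 at 2.6921 years:
d₁ = [ln(V₀/D) + (r + σ²/2)T] / (σ√T)
   = [ln(174.5435/108.1769) + (0.0405 + 0.5·0.1462²)·2.6921] / (0.1462·√2.6921)
   = [0.478406 + 0.137801] / 0.239879 = 2.568821
d₂ = d₁ − σ√T = 2.568821 − 0.239879 = 2.328942
N(d₁) = 0.994898,  N(d₂) = 0.990069,  e^(−rT) = 0.896703
E₀ = V₀·N(d₁) − D·e^(−rT)·N(d₂)
   = 174.5435·0.994898 − 108.1769·0.896703·0.990069 = 77.613673
B₀ = V₀ − E₀ = 174.5435 − 77.613673 = 96.929827

B0=96.9298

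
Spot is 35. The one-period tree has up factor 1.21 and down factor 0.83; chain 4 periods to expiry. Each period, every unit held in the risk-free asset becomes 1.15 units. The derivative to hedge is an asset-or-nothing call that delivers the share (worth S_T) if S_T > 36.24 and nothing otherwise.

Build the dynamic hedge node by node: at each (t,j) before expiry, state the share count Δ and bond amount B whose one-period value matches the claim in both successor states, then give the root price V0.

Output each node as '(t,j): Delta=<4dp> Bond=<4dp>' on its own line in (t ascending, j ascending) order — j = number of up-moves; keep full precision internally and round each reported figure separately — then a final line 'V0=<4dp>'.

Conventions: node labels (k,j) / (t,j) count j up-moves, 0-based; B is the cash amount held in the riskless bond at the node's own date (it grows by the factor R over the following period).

The replicating-portfolio and risk-neutral prices coincide; use p* = (1.15−0.83)/(1.21−0.83) = 0.8421 for the latter.
Expiry values: V(4,0)=0.0000, V(4,1)=0.0000, V(4,2)=0.0000, V(4,3)=51.4638, V(4,4)=75.0256
  t=3,j=0: stock 20.0125 → up 24.2152 (V=0.0000), down 16.6104 (V=0.0000). Price 0.0000; hedge Δ=0.0000, bond B=0.0000.
  t=3,j=1: stock 29.1749 → up 35.3016 (V=0.0000), down 24.2152 (V=0.0000). Price 0.0000; hedge Δ=0.0000, bond B=0.0000.
  t=3,j=2: stock 42.5321 → up 51.4638 (V=51.4638), down 35.3016 (V=0.0000). Price 37.6852; hedge Δ=3.1842, bond B=-97.7460.
  t=3,j=3: stock 62.0046 → up 75.0256 (V=75.0256), down 51.4638 (V=51.4638). Price 62.0046; hedge Δ=1.0000, bond B=0.0000.
  t=2,j=0: stock 24.1115 → up 29.1749 (V=0.0000), down 20.0125 (V=0.0000). Price 0.0000; hedge Δ=0.0000, bond B=0.0000.
  t=2,j=1: stock 35.1505 → up 42.5321 (V=37.6852), down 29.1749 (V=0.0000). Price 27.5956; hedge Δ=2.8213, bond B=-71.5760.
  t=2,j=2: stock 51.2435 → up 62.0046 (V=62.0046), down 42.5321 (V=37.6852). Price 50.5780; hedge Δ=1.2489, bond B=-13.4205.
  t=1,j=0: stock 29.0500 → up 35.1505 (V=27.5956), down 24.1115 (V=0.0000). Price 20.2073; hedge Δ=2.4998, bond B=-52.4126.
  t=1,j=1: stock 42.3500 → up 51.2435 (V=50.5780), down 35.1505 (V=27.5956). Price 40.8254; hedge Δ=1.4281, bond B=-19.6547.
  t=0,j=0: stock 35.0000 → up 42.3500 (V=40.8254), down 29.0500 (V=20.2073). Price 32.6695; hedge Δ=1.5502, bond B=-21.5887.
Verification: the root portfolio costs Δ(0,0)·S0 + B(0,0) = 32.6695, matching V0.

(0,0): Delta=1.5502 Bond=-21.5887
(1,0): Delta=2.4998 Bond=-52.4126
(1,1): Delta=1.4281 Bond=-19.6547
(2,0): Delta=0.0000 Bond=0.0000
(2,1): Delta=2.8213 Bond=-71.5760
(2,2): Delta=1.2489 Bond=-13.4205
(3,0): Delta=0.0000 Bond=0.0000
(3,1): Delta=0.0000 Bond=0.0000
(3,2): Delta=3.1842 Bond=-97.7460
(3,3): Delta=1.0000 Bond=0.0000
V0=32.6695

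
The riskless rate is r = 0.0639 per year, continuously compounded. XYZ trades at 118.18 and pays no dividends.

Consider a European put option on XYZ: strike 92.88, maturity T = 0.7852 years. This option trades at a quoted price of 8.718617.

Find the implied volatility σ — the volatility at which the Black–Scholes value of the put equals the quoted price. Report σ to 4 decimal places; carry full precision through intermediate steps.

At σ = 0.5641 the Black–Scholes value reproduces the quote:
σ√T = 0.5641·√0.7852 = 0.499858
d₁ = (ln(S/K) + (r+σ²/2)T) / (σ√T) = (ln(118.18/92.88) + (0.0639+0.5641²/2)·0.7852) / 0.499858 = (0.240901 + 0.175103) / 0.499858 = 0.832244
d₂ = d₁ − σ√T = 0.832244 − 0.499858 = 0.332387
e^{−rT} = 0.951064
N(−d₁) = 0.202636,  N(−d₂) = 0.369799
V = K·e^{−rT}·N(−d₂) − S·N(−d₁) = 32.666083 − 23.947466 = 8.718617 (the quoted price), and the Black–Scholes price is strictly increasing in σ, so σ is unique

sigma = 0.5641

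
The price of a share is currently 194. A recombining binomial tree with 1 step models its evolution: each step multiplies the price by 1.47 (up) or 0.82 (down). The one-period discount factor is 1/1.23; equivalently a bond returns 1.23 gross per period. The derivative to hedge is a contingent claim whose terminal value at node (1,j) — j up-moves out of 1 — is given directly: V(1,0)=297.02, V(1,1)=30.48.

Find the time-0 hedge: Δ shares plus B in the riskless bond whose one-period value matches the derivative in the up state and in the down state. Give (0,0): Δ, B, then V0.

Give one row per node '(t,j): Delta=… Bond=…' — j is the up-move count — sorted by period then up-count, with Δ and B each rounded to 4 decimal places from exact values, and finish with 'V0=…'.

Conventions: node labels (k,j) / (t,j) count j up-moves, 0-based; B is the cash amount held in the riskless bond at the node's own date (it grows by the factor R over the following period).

(0,0): Delta=-2.1137 Bond=514.8540
V0=104.7925

The replicating-portfolio and risk-neutral prices coincide; use p* = (1.23−0.82)/(1.47−0.82) = 0.6308 for the latter.
Expiry values: V(1,0)=297.0200, V(1,1)=30.4800
  t=0,j=0: stock 194.0000 → up 285.1800 (V=30.4800), down 159.0800 (V=297.0200). Price 104.7925; hedge Δ=-2.1137, bond B=514.8540.
Check: Δ(0,0)·S0 + B(0,0) = 104.7925 = V0.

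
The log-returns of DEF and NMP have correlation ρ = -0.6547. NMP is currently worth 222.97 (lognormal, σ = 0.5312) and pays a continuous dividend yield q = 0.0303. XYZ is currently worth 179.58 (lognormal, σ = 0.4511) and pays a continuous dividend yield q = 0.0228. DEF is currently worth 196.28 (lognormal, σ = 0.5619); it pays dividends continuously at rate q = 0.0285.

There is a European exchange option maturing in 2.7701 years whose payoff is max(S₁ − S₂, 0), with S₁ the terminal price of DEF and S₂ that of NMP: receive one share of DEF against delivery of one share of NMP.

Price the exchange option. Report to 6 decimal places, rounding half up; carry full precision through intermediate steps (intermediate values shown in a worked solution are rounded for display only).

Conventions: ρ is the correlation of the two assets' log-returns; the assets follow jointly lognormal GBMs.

exchange price = 102.809116

σ_eff = √(σ₁² + σ₂² − 2ρσ₁σ₂) = √(0.5619² + 0.5312² − 2·-0.6547·0.5619·0.5312) = 0.994352
d₁ = (ln(S₁/S₂) + (q₂ − q₁ + σ_eff²/2)T) / (σ_eff√T) = (ln(196.28/222.97) + (0.0303 − 0.0285 + 0.494368)·2.7701) / 1.654962 = 0.753456
d₂ = d₁ − σ_eff√T = 0.753456 − 1.654962 = -0.901506
N(d₁) = 0.774412,  N(d₂) = 0.183660
V = S₁·e^{−q₁T}·N(d₁) − S₂·e^{−q₂T}·N(d₂) = 140.462853 − 37.653737 = 102.809116
Key observation: r never enters — measured in units of NMP, the claim is a call on S₁/S₂ struck at 1, so only the dividend yields and σ_eff matter.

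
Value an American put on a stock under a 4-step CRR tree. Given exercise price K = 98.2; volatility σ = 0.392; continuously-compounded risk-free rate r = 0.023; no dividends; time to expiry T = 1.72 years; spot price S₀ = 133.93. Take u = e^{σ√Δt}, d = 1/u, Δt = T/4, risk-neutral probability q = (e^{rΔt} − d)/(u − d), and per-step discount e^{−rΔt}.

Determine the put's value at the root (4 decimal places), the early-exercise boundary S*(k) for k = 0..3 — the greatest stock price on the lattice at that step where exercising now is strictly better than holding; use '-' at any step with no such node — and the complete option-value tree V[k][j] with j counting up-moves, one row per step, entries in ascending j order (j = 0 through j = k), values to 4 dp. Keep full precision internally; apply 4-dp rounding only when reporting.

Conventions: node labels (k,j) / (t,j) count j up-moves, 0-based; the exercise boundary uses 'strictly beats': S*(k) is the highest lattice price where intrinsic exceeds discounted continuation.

price = 9.5343
boundary = - - - 61.9398
tree:
9.5343
15.3002 2.8418
23.9618 5.2682 0.0000
36.2602 9.7663 0.0000 0.0000
50.3002 18.1049 0.0000 0.0000 0.0000

Δt=0.43000, u=1.29311, d=0.77333, q=0.45521, disc=e^(-rΔt)=0.99016
k=4 terminal: V=max(K-S,0) → 50.3002 18.1049 0.0000 0.0000 0.0000
k=3: j=0 S=61.9398 intr=36.2602 cont=35.2938 V=36.2602[EX]; j=1 S=103.5719 intr=0.0000 cont=9.7663 V=9.7663[hold]; j=2 S=173.1865 intr=0.0000 cont=0.0000 V=0.0000[hold]; j=3 S=289.5917 intr=0.0000 cont=0.0000 V=0.0000[hold]  S*(3)=61.9398
k=2: j=0 S=80.0951 intr=18.1049 cont=23.9618 V=23.9618[hold]; j=1 S=133.9300 intr=0.0000 cont=5.2682 V=5.2682[hold]; j=2 S=223.9495 intr=0.0000 cont=0.0000 V=0.0000[hold]  S*(2)=-
k=1: j=0 S=103.5719 intr=0.0000 cont=15.3002 V=15.3002[hold]; j=1 S=173.1865 intr=0.0000 cont=2.8418 V=2.8418[hold]  S*(1)=-
k=0: j=0 S=133.9300 intr=0.0000 cont=9.5343 V=9.5343[hold]  S*(0)=-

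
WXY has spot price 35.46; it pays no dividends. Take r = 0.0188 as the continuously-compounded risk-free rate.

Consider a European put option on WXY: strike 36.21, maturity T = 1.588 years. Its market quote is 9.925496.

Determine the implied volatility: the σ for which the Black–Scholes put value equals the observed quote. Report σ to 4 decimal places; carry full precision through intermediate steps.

At σ = 0.5808 the Black–Scholes value reproduces the quote:
σ√T = 0.5808·√1.588 = 0.731900
d₁ = (ln(S/K) + (r+σ²/2)T) / (σ√T) = (ln(35.46/36.21) + (0.0188+0.5808²/2)·1.588) / 0.731900 = (-0.020930 + 0.297693) / 0.731900 = 0.378144
d₂ = d₁ − σ√T = 0.378144 − 0.731900 = -0.353757
e^{−rT} = 0.970587
N(−d₁) = 0.352662,  N(−d₂) = 0.638239
V = K·e^{−rT}·N(−d₂) − S·N(−d₁) = 22.430890 − 12.505394 = 9.925496 (the quoted price), and the Black–Scholes price is strictly increasing in σ, so σ is unique

sigma = 0.5808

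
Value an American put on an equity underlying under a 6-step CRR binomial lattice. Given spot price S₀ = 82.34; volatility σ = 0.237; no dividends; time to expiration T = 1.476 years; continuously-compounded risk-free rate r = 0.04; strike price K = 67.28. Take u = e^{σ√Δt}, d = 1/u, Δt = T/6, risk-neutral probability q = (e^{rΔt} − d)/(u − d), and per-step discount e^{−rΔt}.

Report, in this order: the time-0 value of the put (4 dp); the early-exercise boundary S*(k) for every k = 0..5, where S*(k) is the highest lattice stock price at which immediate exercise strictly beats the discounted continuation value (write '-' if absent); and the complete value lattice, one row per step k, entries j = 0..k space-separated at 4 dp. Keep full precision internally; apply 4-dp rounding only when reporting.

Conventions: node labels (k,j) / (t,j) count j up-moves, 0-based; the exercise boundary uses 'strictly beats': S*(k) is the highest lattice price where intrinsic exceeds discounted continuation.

price = 2.2013
boundary = - - - - 51.4528 57.8708
tree:
2.2013
3.7704 0.7518
6.3057 1.4327 0.1188
10.2159 2.7096 0.2463 0.0000
15.8272 5.0777 0.5102 0.0000 0.0000
21.5335 9.4092 1.0573 0.0000 0.0000 0.0000
26.6069 15.8272 2.1907 0.0000 0.0000 0.0000 0.0000

Δt=0.24600, u=1.12474, d=0.88910, q=0.51261, disc=e^(-rΔt)=0.99021
k=6 terminal: V=max(K-S,0) → 26.6069 15.8272 2.1907 0.0000 0.0000 0.0000 0.0000
k=5: j=0 S=45.7465 intr=21.5335 cont=20.8747 V=21.5335[EX]; j=1 S=57.8708 intr=9.4092 cont=8.7504 V=9.4092[EX]; j=2 S=73.2083 intr=0.0000 cont=1.0573 V=1.0573[hold]; j=3 S=92.6107 intr=0.0000 cont=0.0000 V=0.0000[hold]; j=4 S=117.1554 intr=0.0000 cont=0.0000 V=0.0000[hold]; j=5 S=148.2052 intr=0.0000 cont=0.0000 V=0.0000[hold]  S*(5)=57.8708
k=4: j=0 S=51.4528 intr=15.8272 cont=15.1684 V=15.8272[EX]; j=1 S=65.0893 intr=2.1907 cont=5.0777 V=5.0777[hold]; j=2 S=82.3400 intr=0.0000 cont=0.5102 V=0.5102[hold]; j=3 S=104.1626 intr=0.0000 cont=0.0000 V=0.0000[hold]; j=4 S=131.7689 intr=0.0000 cont=0.0000 V=0.0000[hold]  S*(4)=51.4528
k=3: j=0 S=57.8708 intr=9.4092 cont=10.2159 V=10.2159[hold]; j=1 S=73.2083 intr=0.0000 cont=2.7096 V=2.7096[hold]; j=2 S=92.6107 intr=0.0000 cont=0.2463 V=0.2463[hold]; j=3 S=117.1554 intr=0.0000 cont=0.0000 V=0.0000[hold]  S*(3)=-
k=2: j=0 S=65.0893 intr=2.1907 cont=6.3057 V=6.3057[hold]; j=1 S=82.3400 intr=0.0000 cont=1.4327 V=1.4327[hold]; j=2 S=104.1626 intr=0.0000 cont=0.1188 V=0.1188[hold]  S*(2)=-
k=1: j=0 S=73.2083 intr=0.0000 cont=3.7704 V=3.7704[hold]; j=1 S=92.6107 intr=0.0000 cont=0.7518 V=0.7518[hold]  S*(1)=-
k=0: j=0 S=82.3400 intr=0.0000 cont=2.2013 V=2.2013[hold]  S*(0)=-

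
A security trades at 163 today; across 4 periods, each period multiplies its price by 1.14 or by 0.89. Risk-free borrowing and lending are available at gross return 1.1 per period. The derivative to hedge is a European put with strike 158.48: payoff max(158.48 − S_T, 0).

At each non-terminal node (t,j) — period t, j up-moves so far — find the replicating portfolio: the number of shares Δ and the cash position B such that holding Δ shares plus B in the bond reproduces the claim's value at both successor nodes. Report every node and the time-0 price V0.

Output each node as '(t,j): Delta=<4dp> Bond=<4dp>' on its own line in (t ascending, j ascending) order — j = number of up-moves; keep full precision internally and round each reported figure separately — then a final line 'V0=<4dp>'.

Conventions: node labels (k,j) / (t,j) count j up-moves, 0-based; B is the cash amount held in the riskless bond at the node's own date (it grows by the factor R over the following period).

(0,0): Delta=-0.0349 Bond=5.9653
(1,0): Delta=-0.1851 Bond=28.3571
(1,1): Delta=-0.0125 Bond=2.4104
(2,0): Delta=-0.7796 Bond=107.9557
(2,1): Delta=-0.0967 Bond=16.5714
(2,2): Delta=0.0000 Bond=0.0000
(3,0): Delta=-1.0000 Bond=144.0727
(3,1): Delta=-0.7469 Bond=113.9281
(3,2): Delta=0.0000 Bond=0.0000
(3,3): Delta=0.0000 Bond=0.0000
V0=0.2835

Arbitrage-free pricing uses the up-move probability p* = (R−d)/(u−d) = 0.8400, discounting each step at R = 1.1.
At maturity the claim pays: V(4,0)=56.2101, V(4,1)=27.4827, V(4,2)=0.0000, V(4,3)=0.0000, V(4,4)=0.0000
Node (3,0) S=114.9099: V=(p*·27.4827+(1−p*)·56.2101)/1.1=29.1628; Δ=(27.4827−56.2101)/(130.9973−102.2699)=-1.0000; B=V−Δ·S=144.0727
Node (3,1) S=147.1880: V=(p*·0.0000+(1−p*)·27.4827)/1.1=3.9975; Δ=(0.0000−27.4827)/(167.7943−130.9973)=-0.7469; B=V−Δ·S=113.9281
Node (3,2) S=188.5330: V=(p*·0.0000+(1−p*)·0.0000)/1.1=0.0000; Δ=(0.0000−0.0000)/(214.9276−167.7943)=0.0000; B=V−Δ·S=0.0000
Node (3,3) S=241.4917: V=(p*·0.0000+(1−p*)·0.0000)/1.1=0.0000; Δ=(0.0000−0.0000)/(275.3005−214.9276)=0.0000; B=V−Δ·S=0.0000
Node (2,0) S=129.1123: V=(p*·3.9975+(1−p*)·29.1628)/1.1=7.2945; Δ=(3.9975−29.1628)/(147.1880−114.9099)=-0.7796; B=V−Δ·S=107.9557
Node (2,1) S=165.3798: V=(p*·0.0000+(1−p*)·3.9975)/1.1=0.5815; Δ=(0.0000−3.9975)/(188.5330−147.1880)=-0.0967; B=V−Δ·S=16.5714
Node (2,2) S=211.8348: V=(p*·0.0000+(1−p*)·0.0000)/1.1=0.0000; Δ=(0.0000−0.0000)/(241.4917−188.5330)=0.0000; B=V−Δ·S=0.0000
Node (1,0) S=145.0700: V=(p*·0.5815+(1−p*)·7.2945)/1.1=1.5050; Δ=(0.5815−7.2945)/(165.3798−129.1123)=-0.1851; B=V−Δ·S=28.3571
Node (1,1) S=185.8200: V=(p*·0.0000+(1−p*)·0.5815)/1.1=0.0846; Δ=(0.0000−0.5815)/(211.8348−165.3798)=-0.0125; B=V−Δ·S=2.4104
Node (0,0) S=163.0000: V=(p*·0.0846+(1−p*)·1.5050)/1.1=0.2835; Δ=(0.0846−1.5050)/(185.8200−145.0700)=-0.0349; B=V−Δ·S=5.9653
Check: Δ(0,0)·S0 + B(0,0) = 0.2835 = V0.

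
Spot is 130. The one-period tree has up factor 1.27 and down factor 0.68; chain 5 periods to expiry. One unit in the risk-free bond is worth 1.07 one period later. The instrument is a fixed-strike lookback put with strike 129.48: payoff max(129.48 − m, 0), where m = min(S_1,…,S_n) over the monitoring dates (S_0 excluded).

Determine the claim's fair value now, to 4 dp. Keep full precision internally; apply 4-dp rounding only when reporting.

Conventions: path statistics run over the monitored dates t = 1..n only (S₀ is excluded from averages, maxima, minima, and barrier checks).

No-arbitrage gives p* = (R−d)/(u−d) = 0.6610: enumerate every path, weight its payoff by its p*-probability, and discount by R^5.
Enumerate all 2^5 = 32 price paths (U = up ×1.27, D = down ×0.68); each path with k up-moves has probability p*^k·(1−p*)^(5−k).
DDDDD: m=18.9011, payoff=110.5789, prob=0.004476
UDDDD: m=35.3007, payoff=94.1793, prob=0.008728
DUDDD: m=35.3007, payoff=94.1793, prob=0.008728
UUDDD: m=65.9292, payoff=63.5508, prob=0.017020
DDUDD: m=35.3007, payoff=94.1793, prob=0.008728
UDUDD: m=65.9292, payoff=63.5508, prob=0.017020
DUUDD: m=65.9292, payoff=63.5508, prob=0.017020
UUUDD: m=123.1324, payoff=6.3476, prob=0.033189
DDDUD: m=35.3007, payoff=94.1793, prob=0.008728
UDDUD: m=65.9292, payoff=63.5508, prob=0.017020
DUDUD: m=65.9292, payoff=63.5508, prob=0.017020
UUDUD: m=123.1324, payoff=6.3476, prob=0.033189
DDUUD: m=60.1120, payoff=69.3680, prob=0.017020
UDUUD: m=112.2680, payoff=17.2120, prob=0.033189
DUUUD: m=88.4000, payoff=41.0800, prob=0.033189
UUUUD: m=165.1000, payoff=0.0000, prob=0.064718
DDDDU: m=27.7958, payoff=101.6842, prob=0.008728
UDDDU: m=51.9127, payoff=77.5673, prob=0.017020
DUDDU: m=51.9127, payoff=77.5673, prob=0.017020
UUDDU: m=96.9546, payoff=32.5254, prob=0.033189
DDUDU: m=51.9127, payoff=77.5673, prob=0.017020
UDUDU: m=96.9546, payoff=32.5254, prob=0.033189
DUUDU: m=88.4000, payoff=41.0800, prob=0.033189
UUUDU: m=165.1000, payoff=0.0000, prob=0.064718
DDDUU: m=40.8762, payoff=88.6038, prob=0.017020
UDDUU: m=76.3422, payoff=53.1378, prob=0.033189
DUDUU: m=76.3422, payoff=53.1378, prob=0.033189
UUDUU: m=142.5804, payoff=0.0000, prob=0.064718
DDUUU: m=60.1120, payoff=69.3680, prob=0.033189
UDUUU: m=112.2680, payoff=17.2120, prob=0.064718
DUUUU: m=88.4000, payoff=41.0800, prob=0.064718
UUUUU: m=165.1000, payoff=0.0000, prob=0.126201
Price = Σ prob·payoff / R^5 = 32.208323 / 1.402552 = 22.9641

price = 22.9641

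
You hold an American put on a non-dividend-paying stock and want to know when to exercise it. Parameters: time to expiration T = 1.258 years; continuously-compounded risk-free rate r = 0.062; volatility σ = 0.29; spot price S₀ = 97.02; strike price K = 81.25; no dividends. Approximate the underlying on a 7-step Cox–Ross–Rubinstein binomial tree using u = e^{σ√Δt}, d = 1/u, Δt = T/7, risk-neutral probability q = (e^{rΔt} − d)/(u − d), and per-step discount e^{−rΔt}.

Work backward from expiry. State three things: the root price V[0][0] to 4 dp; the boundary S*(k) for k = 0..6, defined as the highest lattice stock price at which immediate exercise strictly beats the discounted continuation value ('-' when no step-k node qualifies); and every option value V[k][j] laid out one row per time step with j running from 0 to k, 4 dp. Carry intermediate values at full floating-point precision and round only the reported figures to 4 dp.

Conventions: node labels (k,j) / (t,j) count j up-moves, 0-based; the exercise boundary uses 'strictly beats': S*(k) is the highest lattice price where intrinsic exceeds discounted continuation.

params: Δt=0.17971 u=1.13082 d=0.88432 q=0.51476 e^(-rΔt)=0.98892
t_7 payoffs: 40.2183 28.7810 14.1556 0.0000 0.0000 0.0000 0.0000 0.0000
t_6: node(6,0) S=46.3993 payoff=34.8507 vs cont=33.9504 → 34.8507 [stop]  node(6,1) S=59.3328 payoff=21.9172 vs cont=21.0170 → 21.9172 [stop]  node(6,2) S=75.8714 payoff=5.3786 vs cont=6.7928 → 6.7928 [wait]  node(6,3) S=97.0200 payoff=0.0000 vs cont=0.0000 → 0.0000 [wait]  node(6,4) S=124.0637 payoff=0.0000 vs cont=0.0000 → 0.0000 [wait]  node(6,5) S=158.6456 payoff=0.0000 vs cont=0.0000 → 0.0000 [wait]  node(6,6) S=202.8670 payoff=0.0000 vs cont=0.0000 → 0.0000 [wait]  ⇒ S*(6)=59.3328
t_5: node(5,0) S=52.4690 payoff=28.7810 vs cont=27.8807 → 28.7810 [stop]  node(5,1) S=67.0944 payoff=14.1556 vs cont=13.9752 → 14.1556 [stop]  node(5,2) S=85.7965 payoff=0.0000 vs cont=3.2596 → 3.2596 [wait]  node(5,3) S=109.7117 payoff=0.0000 vs cont=0.0000 → 0.0000 [wait]  node(5,4) S=140.2931 payoff=0.0000 vs cont=0.0000 → 0.0000 [wait]  node(5,5) S=179.3989 payoff=0.0000 vs cont=0.0000 → 0.0000 [wait]  ⇒ S*(5)=67.0944
t_4: node(4,0) S=59.3328 payoff=21.9172 vs cont=21.0170 → 21.9172 [stop]  node(4,1) S=75.8714 payoff=5.3786 vs cont=8.4521 → 8.4521 [wait]  node(4,2) S=97.0200 payoff=0.0000 vs cont=1.5642 → 1.5642 [wait]  node(4,3) S=124.0637 payoff=0.0000 vs cont=0.0000 → 0.0000 [wait]  node(4,4) S=158.6456 payoff=0.0000 vs cont=0.0000 → 0.0000 [wait]  ⇒ S*(4)=59.3328
t_3: node(3,0) S=67.0944 payoff=14.1556 vs cont=14.8199 → 14.8199 [wait]  node(3,1) S=85.7965 payoff=0.0000 vs cont=4.8521 → 4.8521 [wait]  node(3,2) S=109.7117 payoff=0.0000 vs cont=0.7506 → 0.7506 [wait]  node(3,3) S=140.2931 payoff=0.0000 vs cont=0.0000 → 0.0000 [wait]  ⇒ S*(3)=-
t_2: node(2,0) S=75.8714 payoff=5.3786 vs cont=9.5815 → 9.5815 [wait]  node(2,1) S=97.0200 payoff=0.0000 vs cont=2.7104 → 2.7104 [wait]  node(2,2) S=124.0637 payoff=0.0000 vs cont=0.3602 → 0.3602 [wait]  ⇒ S*(2)=-
t_1: node(1,0) S=85.7965 payoff=0.0000 vs cont=5.9776 → 5.9776 [wait]  node(1,1) S=109.7117 payoff=0.0000 vs cont=1.4840 → 1.4840 [wait]  ⇒ S*(1)=-
t_0: node(0,0) S=97.0200 payoff=0.0000 vs cont=3.6239 → 3.6239 [wait]  ⇒ S*(0)=-

price = 3.6239
boundary = - - - - 59.3328 67.0944 59.3328
tree:
3.6239
5.9776 1.4840
9.5815 2.7104 0.3602
14.8199 4.8521 0.7506 0.0000
21.9172 8.4521 1.5642 0.0000 0.0000
28.7810 14.1556 3.2596 0.0000 0.0000 0.0000
34.8507 21.9172 6.7928 0.0000 0.0000 0.0000 0.0000
40.2183 28.7810 14.1556 0.0000 0.0000 0.0000 0.0000 0.0000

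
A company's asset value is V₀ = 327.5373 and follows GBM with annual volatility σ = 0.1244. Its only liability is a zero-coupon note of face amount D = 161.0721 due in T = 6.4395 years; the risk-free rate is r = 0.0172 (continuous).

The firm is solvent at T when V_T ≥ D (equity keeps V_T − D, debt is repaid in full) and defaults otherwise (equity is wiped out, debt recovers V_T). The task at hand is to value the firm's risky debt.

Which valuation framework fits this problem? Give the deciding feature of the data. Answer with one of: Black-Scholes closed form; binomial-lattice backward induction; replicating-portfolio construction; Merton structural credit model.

framework: Merton structural credit model

Key observation: the question is about default risk generated by asset-value dynamics against a debt face of 161.0721 — the structural framework prices exactly that.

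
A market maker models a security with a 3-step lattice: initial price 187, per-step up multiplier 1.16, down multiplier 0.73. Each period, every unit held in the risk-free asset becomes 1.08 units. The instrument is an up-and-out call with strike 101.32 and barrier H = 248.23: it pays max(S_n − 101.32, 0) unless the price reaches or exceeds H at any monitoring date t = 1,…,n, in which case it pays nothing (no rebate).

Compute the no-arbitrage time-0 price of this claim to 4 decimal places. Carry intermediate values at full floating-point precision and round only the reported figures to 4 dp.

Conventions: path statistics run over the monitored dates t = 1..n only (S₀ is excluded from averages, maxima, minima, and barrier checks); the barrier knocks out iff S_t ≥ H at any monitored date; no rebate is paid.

With p* = (R−d)/(u−d) = 0.8140, sum probability × payoff across the paths and divide by R^3.
Enumerate all 2^3 = 8 price paths (U = up ×1.16, D = down ×0.73); each path with k up-moves has probability p*^k·(1−p*)^(3−k).
DDD: M=136.5100, payoff=0.0000, prob=0.006440
UDD: M=216.9200, payoff=14.2767, prob=0.028174
DUD: M=158.3516, payoff=14.2767, prob=0.028174
UUD: M=251.6272, payoff=0.0000, prob=0.123260
DDU: M=136.5100, payoff=14.2767, prob=0.028174
UDU: M=216.9200, payoff=82.3679, prob=0.123260
DUU: M=183.6879, payoff=82.3679, prob=0.123260
UUU: M=291.8876, payoff=0.0000, prob=0.539261
Price = Σ prob·payoff / R^3 = 21.511932 / 1.259712 = 17.0769

price = 17.0769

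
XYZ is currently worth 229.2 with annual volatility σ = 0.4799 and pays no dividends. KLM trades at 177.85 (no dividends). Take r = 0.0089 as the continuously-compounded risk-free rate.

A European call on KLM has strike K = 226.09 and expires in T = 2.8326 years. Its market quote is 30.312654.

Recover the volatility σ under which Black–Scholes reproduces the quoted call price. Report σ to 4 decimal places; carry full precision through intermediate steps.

sigma = 0.3714

At σ = 0.3714 the Black–Scholes value reproduces the quote:
σ√T = 0.3714·√2.8326 = 0.625078
d₁ = (ln(S/K) + (r+σ²/2)T) / (σ√T) = (ln(177.85/226.09) + (0.0089+0.3714²/2)·2.8326) / 0.625078 = (-0.239993 + 0.220572) / 0.625078 = -0.031070
d₂ = d₁ − σ√T = -0.031070 − 0.625078 = -0.656148
e^{−rT} = 0.975105
N(d₁) = 0.487607,  N(d₂) = 0.255864
V = S·N(d₁) − K·e^{−rT}·N(d₂) = 86.720903 − 56.408249 = 30.312654 (equal to the quote); since ∂V/∂σ > 0 for all σ, the implied volatility is unique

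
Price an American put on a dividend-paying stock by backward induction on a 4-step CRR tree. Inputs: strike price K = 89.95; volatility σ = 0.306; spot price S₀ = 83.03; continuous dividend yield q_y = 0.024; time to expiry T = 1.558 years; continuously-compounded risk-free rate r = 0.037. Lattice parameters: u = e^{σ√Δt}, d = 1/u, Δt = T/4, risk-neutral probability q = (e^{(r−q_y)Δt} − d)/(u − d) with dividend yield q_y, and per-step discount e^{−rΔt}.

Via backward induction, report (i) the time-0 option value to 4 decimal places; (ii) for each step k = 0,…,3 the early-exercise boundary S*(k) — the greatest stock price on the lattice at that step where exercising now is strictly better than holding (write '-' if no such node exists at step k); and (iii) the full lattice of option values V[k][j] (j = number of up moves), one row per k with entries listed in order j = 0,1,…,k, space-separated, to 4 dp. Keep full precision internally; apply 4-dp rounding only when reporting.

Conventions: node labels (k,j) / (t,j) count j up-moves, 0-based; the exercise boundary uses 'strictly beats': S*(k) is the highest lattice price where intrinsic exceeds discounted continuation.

price = 15.8854
boundary = - - 56.6705 68.5955
tree:
15.8854
23.4599 7.6873
33.2795 12.9212 1.9200
43.1315 21.3545 3.6451 0.0000
51.2707 33.2795 6.9200 0.0000 0.0000

params: Δt=0.38950 u=1.21043 d=0.82615 q=0.46561 e^(-rΔt)=0.98569
t_4 payoffs: 51.2707 33.2795 6.9200 0.0000 0.0000
t_3: node(3,0) S=46.8185 payoff=43.1315 vs cont=42.2801 → 43.1315 [stop]  node(3,1) S=68.5955 payoff=21.3545 vs cont=20.7057 → 21.3545 [stop]  node(3,2) S=100.5019 payoff=0.0000 vs cont=3.6451 → 3.6451 [wait]  node(3,3) S=147.2490 payoff=0.0000 vs cont=0.0000 → 0.0000 [wait]  ⇒ S*(3)=68.5955
t_2: node(2,0) S=56.6705 payoff=33.2795 vs cont=32.5198 → 33.2795 [stop]  node(2,1) S=83.0300 payoff=6.9200 vs cont=12.9212 → 12.9212 [wait]  node(2,2) S=121.6503 payoff=0.0000 vs cont=1.9200 → 1.9200 [wait]  ⇒ S*(2)=56.6705
t_1: node(1,0) S=68.5955 payoff=21.3545 vs cont=23.4599 → 23.4599 [wait]  node(1,1) S=100.5019 payoff=0.0000 vs cont=7.6873 → 7.6873 [wait]  ⇒ S*(1)=-
t_0: node(0,0) S=83.0300 payoff=6.9200 vs cont=15.8854 → 15.8854 [wait]  ⇒ S*(0)=-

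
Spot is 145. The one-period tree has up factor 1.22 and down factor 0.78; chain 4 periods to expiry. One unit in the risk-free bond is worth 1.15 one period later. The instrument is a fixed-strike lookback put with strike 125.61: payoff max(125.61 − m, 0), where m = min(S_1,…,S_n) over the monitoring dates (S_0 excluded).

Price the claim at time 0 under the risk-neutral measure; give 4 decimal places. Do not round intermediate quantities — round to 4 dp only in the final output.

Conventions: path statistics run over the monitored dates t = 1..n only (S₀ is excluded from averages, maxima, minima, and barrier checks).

price = 1.9336

Set p* = 0.8409 (from d < R < u); the path-dependent value is the discounted p*-expectation over all price paths.
Enumerate all 2^4 = 16 price paths (U = up ×1.22, D = down ×0.78); each path with k up-moves has probability p*^k·(1−p*)^(4−k).
DDDD: m=53.6718, payoff=71.9382, prob=0.000641
UDDD: m=83.9482, payoff=41.6618, prob=0.003386
DUDD: m=83.9482, payoff=41.6618, prob=0.003386
UUDD: m=131.3037, payoff=0.0000, prob=0.017897
DDUD: m=83.9482, payoff=41.6618, prob=0.003386
UDUD: m=131.3037, payoff=0.0000, prob=0.017897
DUUD: m=113.1000, payoff=12.5100, prob=0.017897
UUUD: m=176.9000, payoff=0.0000, prob=0.094600
DDDU: m=68.8100, payoff=56.8000, prob=0.003386
UDDU: m=107.6260, payoff=17.9840, prob=0.017897
DUDU: m=107.6260, payoff=17.9840, prob=0.017897
UUDU: m=168.3380, payoff=0.0000, prob=0.094600
DDUU: m=88.2180, payoff=37.3920, prob=0.017897
UDUU: m=137.9820, payoff=0.0000, prob=0.094600
DUUU: m=113.1000, payoff=12.5100, prob=0.094600
UUUU: m=176.9000, payoff=0.0000, prob=0.500030
Price = Σ prob·payoff / R^4 = 3.381902 / 1.749006 = 1.9336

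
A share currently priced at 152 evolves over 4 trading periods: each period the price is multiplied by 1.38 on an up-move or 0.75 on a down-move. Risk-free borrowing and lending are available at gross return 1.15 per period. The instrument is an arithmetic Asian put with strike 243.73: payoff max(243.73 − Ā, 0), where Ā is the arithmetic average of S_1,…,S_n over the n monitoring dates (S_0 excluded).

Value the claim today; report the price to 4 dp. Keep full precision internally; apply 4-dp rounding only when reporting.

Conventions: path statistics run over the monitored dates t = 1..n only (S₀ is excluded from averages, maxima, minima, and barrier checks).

price = 29.1568

Under the martingale measure an up-move has probability p* = 0.6349; value the claim as the probability-weighted average of per-path payoffs, discounted 4 periods at R = 1.15.
Enumerate all 2^4 = 16 price paths (U = up ×1.38, D = down ×0.75); each path with k up-moves has probability p*^k·(1−p*)^(4−k).
DDDD: Ā=77.9297, payoff=165.8003, prob=0.017764
UDDD: Ā=143.3906, payoff=100.3394, prob=0.030895
DUDD: Ā=119.4506, payoff=124.2794, prob=0.030895
UUDD: Ā=219.7892, payoff=23.9409, prob=0.053730
DDUD: Ā=101.4956, payoff=142.2344, prob=0.030895
UDUD: Ā=186.7519, payoff=56.9781, prob=0.053730
DUUD: Ā=162.8119, payoff=80.9180, prob=0.053730
UUUD: Ā=299.5740, payoff=0.0000, prob=0.093443
DDDU: Ā=88.0294, payoff=155.7006, prob=0.030895
UDDU: Ā=161.9741, payoff=81.7559, prob=0.053730
DUDU: Ā=138.0341, payoff=105.6959, prob=0.053730
UUDU: Ā=253.9827, payoff=0.0000, prob=0.093443
DDUU: Ā=120.0790, payoff=123.6509, prob=0.053730
UDUU: Ā=220.9455, payoff=22.7845, prob=0.093443
DUUU: Ā=197.0055, payoff=46.7245, prob=0.093443
UUUU: Ā=362.4900, payoff=0.0000, prob=0.162509
Price = Σ prob·payoff / R^4 = 50.995354 / 1.749006 = 29.1568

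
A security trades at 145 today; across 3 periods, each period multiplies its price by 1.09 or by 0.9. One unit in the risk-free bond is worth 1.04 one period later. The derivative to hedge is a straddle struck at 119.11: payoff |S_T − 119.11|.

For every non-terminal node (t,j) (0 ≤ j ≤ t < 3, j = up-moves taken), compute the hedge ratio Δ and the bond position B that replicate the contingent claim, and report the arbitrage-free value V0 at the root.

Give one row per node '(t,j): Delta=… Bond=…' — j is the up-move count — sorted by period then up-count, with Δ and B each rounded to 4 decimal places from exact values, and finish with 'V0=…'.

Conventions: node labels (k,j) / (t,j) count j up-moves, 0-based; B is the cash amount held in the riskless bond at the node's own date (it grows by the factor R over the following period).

No-arbitrage ⇒ martingale measure with p* = (R−d)/(u−d) = 0.7368.
Expiry values: V(3,0)=13.4050, V(3,1)=8.9105, V(3,2)=35.9371, V(3,3)=68.6692
  t=2,j=0: stock 117.4500 → up 128.0205 (V=8.9105), down 105.7050 (V=13.4050). Price 9.7051; hedge Δ=-0.2014, bond B=33.3603.
  t=2,j=1: stock 142.2450 → up 155.0471 (V=35.9371), down 128.0205 (V=8.9105). Price 27.7162; hedge Δ=1.0000, bond B=-114.5288.
  t=2,j=2: stock 172.2745 → up 187.7792 (V=68.6692), down 155.0471 (V=35.9371). Price 57.7457; hedge Δ=1.0000, bond B=-114.5288.
  t=1,j=0: stock 130.5000 → up 142.2450 (V=27.7162), down 117.4500 (V=9.7051). Price 22.0927; hedge Δ=0.7264, bond B=-72.7025.
  t=1,j=1: stock 158.0500 → up 172.2745 (V=57.7457), down 142.2450 (V=27.7162). Price 47.9261; hedge Δ=1.0000, bond B=-110.1239.
  t=0,j=0: stock 145.0000 → up 158.0500 (V=47.9261), down 130.5000 (V=22.0927). Price 39.5460; hedge Δ=0.9377, bond B=-96.4194.
Check: Δ(0,0)·S0 + B(0,0) = 39.5460 = V0.

(0,0): Delta=0.9377 Bond=-96.4194
(1,0): Delta=0.7264 Bond=-72.7025
(1,1): Delta=1.0000 Bond=-110.1239
(2,0): Delta=-0.2014 Bond=33.3603
(2,1): Delta=1.0000 Bond=-114.5288
(2,2): Delta=1.0000 Bond=-114.5288
V0=39.5460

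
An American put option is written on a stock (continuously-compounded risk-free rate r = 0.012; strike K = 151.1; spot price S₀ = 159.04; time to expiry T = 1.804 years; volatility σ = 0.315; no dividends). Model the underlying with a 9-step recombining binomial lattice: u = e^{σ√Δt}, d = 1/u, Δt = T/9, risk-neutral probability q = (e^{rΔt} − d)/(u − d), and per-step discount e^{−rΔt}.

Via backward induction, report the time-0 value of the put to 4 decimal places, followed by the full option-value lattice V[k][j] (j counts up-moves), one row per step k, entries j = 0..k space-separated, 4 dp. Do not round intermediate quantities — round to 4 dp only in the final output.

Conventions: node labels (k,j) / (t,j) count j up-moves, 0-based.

price = 21.3245
tree:
21.3245
28.9473 12.9505
38.2429 18.7507 6.5620
49.0049 26.4618 10.2654 2.4744
60.7080 36.2314 15.7250 4.2422 0.5198
72.5283 47.8637 23.4716 7.1849 0.9892 0.0000
82.8632 60.6280 33.9034 11.9826 1.8827 0.0000 0.0000
91.8388 72.5283 46.9253 19.5856 3.5832 0.0000 0.0000 0.0000
99.6338 82.8632 60.6280 31.1472 6.8197 0.0000 0.0000 0.0000 0.0000
106.4034 91.8388 72.5283 46.9253 12.9794 0.0000 0.0000 0.0000 0.0000 0.0000

Δt=0.20044, u=1.15146, d=0.86846, q=0.47331, disc=e^(-rΔt)=0.99760
k=9 terminal: V=max(K-S,0) → 106.4034 91.8388 72.5283 46.9253 12.9794 0.0000 0.0000 0.0000 0.0000 0.0000
k=8: j=0 S=51.4662 intr=99.6338 cont=99.2708 V=99.6338[EX]; j=1 S=68.2368 intr=82.8632 cont=82.5002 V=82.8632[EX]; j=2 S=90.4720 intr=60.6280 cont=60.2650 V=60.6280[EX]; j=3 S=119.9528 intr=31.1472 cont=30.7842 V=31.1472[EX]; j=4 S=159.0400 intr=0.0000 cont=6.8197 V=6.8197[hold]; j=5 S=210.8640 intr=0.0000 cont=0.0000 V=0.0000[hold]; j=6 S=279.5750 intr=0.0000 cont=0.0000 V=0.0000[hold]; j=7 S=370.6759 intr=0.0000 cont=0.0000 V=0.0000[hold]; j=8 S=491.4624 intr=0.0000 cont=0.0000 V=0.0000[hold]
k=7: j=0 S=59.2612 intr=91.8388 cont=91.4758 V=91.8388[EX]; j=1 S=78.5717 intr=72.5283 cont=72.1652 V=72.5283[EX]; j=2 S=104.1747 intr=46.9253 cont=46.5623 V=46.9253[EX]; j=3 S=138.1206 intr=12.9794 cont=19.5856 V=19.5856[hold]; j=4 S=183.1278 intr=0.0000 cont=3.5832 V=3.5832[hold]; j=5 S=242.8009 intr=0.0000 cont=0.0000 V=0.0000[hold]; j=6 S=321.9188 intr=0.0000 cont=0.0000 V=0.0000[hold]; j=7 S=426.8176 intr=0.0000 cont=0.0000 V=0.0000[hold]
k=6: j=0 S=68.2368 intr=82.8632 cont=82.5002 V=82.8632[EX]; j=1 S=90.4720 intr=60.6280 cont=60.2650 V=60.6280[EX]; j=2 S=119.9528 intr=31.1472 cont=33.9034 V=33.9034[hold]; j=3 S=159.0400 intr=0.0000 cont=11.9826 V=11.9826[hold]; j=4 S=210.8640 intr=0.0000 cont=1.8827 V=1.8827[hold]; j=5 S=279.5750 intr=0.0000 cont=0.0000 V=0.0000[hold]; j=6 S=370.6759 intr=0.0000 cont=0.0000 V=0.0000[hold]
k=5: j=0 S=78.5717 intr=72.5283 cont=72.1652 V=72.5283[EX]; j=1 S=104.1747 intr=46.9253 cont=47.8637 V=47.8637[hold]; j=2 S=138.1206 intr=12.9794 cont=23.4716 V=23.4716[hold]; j=3 S=183.1278 intr=0.0000 cont=7.1849 V=7.1849[hold]; j=4 S=242.8009 intr=0.0000 cont=0.9892 V=0.9892[hold]; j=5 S=321.9188 intr=0.0000 cont=0.0000 V=0.0000[hold]
k=4: j=0 S=90.4720 intr=60.6280 cont=60.7080 V=60.7080[hold]; j=1 S=119.9528 intr=31.1472 cont=36.2314 V=36.2314[hold]; j=2 S=159.0400 intr=0.0000 cont=15.7250 V=15.7250[hold]; j=3 S=210.8640 intr=0.0000 cont=4.2422 V=4.2422[hold]; j=4 S=279.5750 intr=0.0000 cont=0.5198 V=0.5198[hold]
k=3: j=0 S=104.1747 intr=46.9253 cont=49.0049 V=49.0049[hold]; j=1 S=138.1206 intr=12.9794 cont=26.4618 V=26.4618[hold]; j=2 S=183.1278 intr=0.0000 cont=10.2654 V=10.2654[hold]; j=3 S=242.8009 intr=0.0000 cont=2.4744 V=2.4744[hold]
k=2: j=0 S=119.9528 intr=31.1472 cont=38.2429 V=38.2429[hold]; j=1 S=159.0400 intr=0.0000 cont=18.7507 V=18.7507[hold]; j=2 S=210.8640 intr=0.0000 cont=6.5620 V=6.5620[hold]
k=1: j=0 S=138.1206 intr=12.9794 cont=28.9473 V=28.9473[hold]; j=1 S=183.1278 intr=0.0000 cont=12.9505 V=12.9505[hold]
k=0: j=0 S=159.0400 intr=0.0000 cont=21.3245 V=21.3245[hold]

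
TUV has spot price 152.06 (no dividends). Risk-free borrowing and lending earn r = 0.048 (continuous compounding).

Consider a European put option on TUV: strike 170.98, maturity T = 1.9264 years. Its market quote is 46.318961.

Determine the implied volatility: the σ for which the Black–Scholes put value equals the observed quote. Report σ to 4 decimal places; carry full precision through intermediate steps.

At σ = 0.5325 the Black–Scholes value reproduces the quote:
σ√T = 0.5325·√1.9264 = 0.739082
d₁ = (ln(S/K) + (r+σ²/2)T) / (σ√T) = (ln(152.06/170.98) + (0.048+0.5325²/2)·1.9264) / 0.739082 = (-0.117271 + 0.365589) / 0.739082 = 0.335980
d₂ = d₁ − σ√T = 0.335980 − 0.739082 = -0.403102
e^{−rT} = 0.911679
N(−d₁) = 0.368443,  N(−d₂) = 0.656563
V = K·e^{−rT}·N(−d₂) − S·N(−d₁) = 102.344379 − 56.025418 = 46.318961 (matching the quote); vega is positive throughout, so no other σ reproduces this price

sigma = 0.5325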